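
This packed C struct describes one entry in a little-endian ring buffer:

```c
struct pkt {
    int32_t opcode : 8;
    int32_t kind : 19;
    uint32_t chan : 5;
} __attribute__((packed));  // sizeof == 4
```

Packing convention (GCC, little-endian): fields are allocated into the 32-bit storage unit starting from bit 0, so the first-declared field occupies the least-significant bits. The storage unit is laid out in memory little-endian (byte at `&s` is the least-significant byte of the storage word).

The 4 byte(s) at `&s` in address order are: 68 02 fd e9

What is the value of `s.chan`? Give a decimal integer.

[0]=0x68 [1]=0x02 [2]=0xfd [3]=0xe9 (little-endian) → word 0xe9fd0268
opcode:8 @ bit 0 → (0xe9fd0268>>0)&0xff = 0x68
kind:19 @ bit 8 → (0xe9fd0268>>8)&0x7ffff = 0x1fd02
chan:5 @ bit 27 → (0xe9fd0268>>27)&0x1f = 0x1d  ←

29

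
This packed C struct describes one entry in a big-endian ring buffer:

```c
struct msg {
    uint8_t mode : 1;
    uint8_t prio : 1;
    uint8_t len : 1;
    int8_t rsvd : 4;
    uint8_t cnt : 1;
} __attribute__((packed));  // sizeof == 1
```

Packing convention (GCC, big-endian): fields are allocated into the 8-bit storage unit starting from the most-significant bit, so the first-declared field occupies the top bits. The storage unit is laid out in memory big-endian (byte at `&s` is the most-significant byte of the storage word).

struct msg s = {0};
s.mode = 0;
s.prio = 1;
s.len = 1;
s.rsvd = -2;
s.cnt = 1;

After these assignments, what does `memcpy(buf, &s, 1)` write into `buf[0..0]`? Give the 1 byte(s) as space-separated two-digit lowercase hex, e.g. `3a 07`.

7d

mode (1b) val=0 bits=0x0 at bit 7: 0x00
prio (1b) val=1 bits=0x1 at bit 6: 0x40
len (1b) val=1 bits=0x1 at bit 5: 0x60
rsvd (4b) val=-2 bits=0xe at bit 1: 0x7c
cnt (1b) val=1 bits=0x1 at bit 0: 0x7d
word = 0x7d → big-endian bytes:
  [0]=0x7d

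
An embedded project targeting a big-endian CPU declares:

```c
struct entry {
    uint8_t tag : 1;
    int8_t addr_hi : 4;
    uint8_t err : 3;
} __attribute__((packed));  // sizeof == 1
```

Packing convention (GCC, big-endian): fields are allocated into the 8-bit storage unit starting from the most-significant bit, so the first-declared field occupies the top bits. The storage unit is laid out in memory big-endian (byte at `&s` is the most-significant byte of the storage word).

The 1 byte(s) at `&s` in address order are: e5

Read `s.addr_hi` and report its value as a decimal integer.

-4

[0]=0xe5 (big-endian) → word 0xe5
tag [7+:1] = (word>>7) & 0x1 = 1
addr_hi [3+:4] = (word>>3) & 0xf = 12  ←
err [0+:3] = (word>>0) & 0x7 = 5
addr_hi signed 4b, MSB=1: 12 - 16 = -4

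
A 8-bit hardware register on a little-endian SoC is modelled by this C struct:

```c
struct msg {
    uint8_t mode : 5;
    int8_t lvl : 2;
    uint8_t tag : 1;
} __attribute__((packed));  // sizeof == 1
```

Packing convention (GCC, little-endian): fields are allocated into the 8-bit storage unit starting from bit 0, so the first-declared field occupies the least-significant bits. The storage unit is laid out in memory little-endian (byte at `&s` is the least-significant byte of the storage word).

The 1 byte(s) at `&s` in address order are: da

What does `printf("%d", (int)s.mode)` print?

26

[0]=0xda (little-endian) → word 0xda
mode [0+:5] = (word>>0) & 0x1f = 26  ←
lvl [5+:2] = (word>>5) & 0x3 = 2
tag [7+:1] = (word>>7) & 0x1 = 1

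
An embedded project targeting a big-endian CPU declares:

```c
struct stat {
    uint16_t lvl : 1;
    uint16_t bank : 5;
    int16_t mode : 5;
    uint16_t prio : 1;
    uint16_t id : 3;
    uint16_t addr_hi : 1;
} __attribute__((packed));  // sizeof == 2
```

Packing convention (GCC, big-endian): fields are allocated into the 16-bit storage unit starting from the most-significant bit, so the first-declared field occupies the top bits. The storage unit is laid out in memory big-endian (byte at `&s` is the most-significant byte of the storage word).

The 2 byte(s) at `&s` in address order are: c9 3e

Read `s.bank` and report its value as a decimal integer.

[0]=0xc9 [1]=0x3e (big-endian) → word 0xc93e
lvl [15+:1] = (word>>15) & 0x1 = 1
bank [10+:5] = (word>>10) & 0x1f = 18  ←
mode [5+:5] = (word>>5) & 0x1f = 9
prio [4+:1] = (word>>4) & 0x1 = 1
id [1+:3] = (word>>1) & 0x7 = 7
addr_hi [0+:1] = (word>>0) & 0x1 = 0

18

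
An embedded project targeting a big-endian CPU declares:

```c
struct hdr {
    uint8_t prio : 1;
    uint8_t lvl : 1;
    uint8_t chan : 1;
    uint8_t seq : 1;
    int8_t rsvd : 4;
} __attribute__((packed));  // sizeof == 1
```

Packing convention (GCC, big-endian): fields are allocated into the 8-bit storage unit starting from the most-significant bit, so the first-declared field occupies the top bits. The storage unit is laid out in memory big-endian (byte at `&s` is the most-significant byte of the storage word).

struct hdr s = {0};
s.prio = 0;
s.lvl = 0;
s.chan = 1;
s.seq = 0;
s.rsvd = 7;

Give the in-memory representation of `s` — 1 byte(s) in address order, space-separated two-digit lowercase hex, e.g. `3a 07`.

[7+:1] prio=0 & 0x1 = 0x0; word=0x00
[6+:1] lvl=0 & 0x1 = 0x0; word=0x00
[5+:1] chan=1 & 0x1 = 0x1; word=0x20
[4+:1] seq=0 & 0x1 = 0x0; word=0x20
[0+:4] rsvd=7 & 0xf = 0x7; word=0x27
word = 0x27 → big-endian bytes:
  [0]=0x27

27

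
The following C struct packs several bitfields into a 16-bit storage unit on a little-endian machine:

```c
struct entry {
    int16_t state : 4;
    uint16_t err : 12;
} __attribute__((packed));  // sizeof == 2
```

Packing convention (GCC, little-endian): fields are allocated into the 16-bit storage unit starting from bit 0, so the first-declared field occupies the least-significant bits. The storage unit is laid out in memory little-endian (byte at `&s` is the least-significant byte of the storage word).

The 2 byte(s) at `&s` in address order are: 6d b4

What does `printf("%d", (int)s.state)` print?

-3

[0]=0x6d [1]=0xb4 (little-endian) → word 0xb46d
state:4 @ bit 0 → (0xb46d>>0)&0xf = 0xd  ←
err:12 @ bit 4 → (0xb46d>>4)&0xfff = 0xb46
state signed 4b, MSB=1: 13 - 16 = -3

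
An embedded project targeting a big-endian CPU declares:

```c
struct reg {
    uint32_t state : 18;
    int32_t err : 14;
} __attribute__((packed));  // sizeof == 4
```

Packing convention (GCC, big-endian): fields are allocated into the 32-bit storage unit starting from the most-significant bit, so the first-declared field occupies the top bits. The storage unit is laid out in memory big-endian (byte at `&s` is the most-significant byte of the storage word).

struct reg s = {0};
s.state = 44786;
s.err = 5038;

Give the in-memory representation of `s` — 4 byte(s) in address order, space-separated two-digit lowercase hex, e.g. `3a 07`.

[14+:18] state=44786 & 0x3ffff = 0xaef2; word=0x2bbc8000
[0+:14] err=5038 & 0x3fff = 0x13ae; word=0x2bbc93ae
word = 0x2bbc93ae → big-endian bytes:
  [0]=0x2b  [1]=0xbc  [2]=0x93  [3]=0xae

2b bc 93 ae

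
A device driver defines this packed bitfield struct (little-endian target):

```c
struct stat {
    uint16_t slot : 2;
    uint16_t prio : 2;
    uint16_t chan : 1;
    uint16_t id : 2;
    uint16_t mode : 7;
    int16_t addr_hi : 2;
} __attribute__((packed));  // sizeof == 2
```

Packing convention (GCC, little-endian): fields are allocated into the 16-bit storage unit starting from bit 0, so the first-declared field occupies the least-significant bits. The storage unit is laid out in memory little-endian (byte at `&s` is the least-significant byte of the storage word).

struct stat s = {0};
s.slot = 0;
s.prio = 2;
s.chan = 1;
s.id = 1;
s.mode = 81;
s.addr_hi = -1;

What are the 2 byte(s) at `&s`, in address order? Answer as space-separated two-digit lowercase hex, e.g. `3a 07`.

slot (2b) val=0 bits=0x0 at bit 0: 0x0000
prio (2b) val=2 bits=0x2 at bit 2: 0x0008
chan (1b) val=1 bits=0x1 at bit 4: 0x0018
id (2b) val=1 bits=0x1 at bit 5: 0x0038
mode (7b) val=81 bits=0x51 at bit 7: 0x28b8
addr_hi (2b) val=-1 bits=0x3 at bit 14: 0xe8b8
word = 0xe8b8 → little-endian bytes:
  [0]=0xb8  [1]=0xe8

b8 e8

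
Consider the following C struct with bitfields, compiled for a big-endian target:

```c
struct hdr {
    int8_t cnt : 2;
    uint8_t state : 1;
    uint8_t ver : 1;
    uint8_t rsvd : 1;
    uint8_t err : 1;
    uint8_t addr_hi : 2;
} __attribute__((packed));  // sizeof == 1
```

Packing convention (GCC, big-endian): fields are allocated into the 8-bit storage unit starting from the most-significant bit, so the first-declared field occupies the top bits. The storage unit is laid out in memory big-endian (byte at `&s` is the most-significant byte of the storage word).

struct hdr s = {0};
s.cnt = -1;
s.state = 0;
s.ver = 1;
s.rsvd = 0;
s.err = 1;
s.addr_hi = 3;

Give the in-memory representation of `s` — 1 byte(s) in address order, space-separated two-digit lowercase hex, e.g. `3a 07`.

cnt (2b) val=-1 bits=0x3 at bit 6: 0xc0
state (1b) val=0 bits=0x0 at bit 5: 0xc0
ver (1b) val=1 bits=0x1 at bit 4: 0xd0
rsvd (1b) val=0 bits=0x0 at bit 3: 0xd0
err (1b) val=1 bits=0x1 at bit 2: 0xd4
addr_hi (2b) val=3 bits=0x3 at bit 0: 0xd7
word = 0xd7 → big-endian bytes:
  [0]=0xd7

d7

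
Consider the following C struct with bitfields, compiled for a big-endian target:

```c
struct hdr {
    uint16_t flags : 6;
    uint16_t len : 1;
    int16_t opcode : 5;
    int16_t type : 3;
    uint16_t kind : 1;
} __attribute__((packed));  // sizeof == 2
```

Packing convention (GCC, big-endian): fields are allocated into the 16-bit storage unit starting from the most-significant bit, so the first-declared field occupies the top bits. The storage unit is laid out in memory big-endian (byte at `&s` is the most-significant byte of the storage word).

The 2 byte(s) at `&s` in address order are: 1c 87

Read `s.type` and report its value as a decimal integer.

[0]=0x1c [1]=0x87 (big-endian) → word 0x1c87
flags:6 @ bit 10 → (0x1c87>>10)&0x3f = 0x7
len:1 @ bit 9 → (0x1c87>>9)&0x1 = 0x0
opcode:5 @ bit 4 → (0x1c87>>4)&0x1f = 0x8
type:3 @ bit 1 → (0x1c87>>1)&0x7 = 0x3  ←
kind:1 @ bit 0 → (0x1c87>>0)&0x1 = 0x1
type signed 3b, MSB=0: value = 3

3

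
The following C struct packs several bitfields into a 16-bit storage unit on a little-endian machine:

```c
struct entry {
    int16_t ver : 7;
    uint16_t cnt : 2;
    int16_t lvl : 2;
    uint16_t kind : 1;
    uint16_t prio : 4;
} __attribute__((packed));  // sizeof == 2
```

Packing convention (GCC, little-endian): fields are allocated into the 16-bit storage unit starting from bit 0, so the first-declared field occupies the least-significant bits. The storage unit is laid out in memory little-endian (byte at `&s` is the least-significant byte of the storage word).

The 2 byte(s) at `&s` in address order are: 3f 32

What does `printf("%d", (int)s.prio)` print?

3

[0]=0x3f [1]=0x32 (little-endian) → word 0x323f
ver:7 @ bit 0 → (0x323f>>0)&0x7f = 0x3f
cnt:2 @ bit 7 → (0x323f>>7)&0x3 = 0x0
lvl:2 @ bit 9 → (0x323f>>9)&0x3 = 0x1
kind:1 @ bit 11 → (0x323f>>11)&0x1 = 0x0
prio:4 @ bit 12 → (0x323f>>12)&0xf = 0x3  ←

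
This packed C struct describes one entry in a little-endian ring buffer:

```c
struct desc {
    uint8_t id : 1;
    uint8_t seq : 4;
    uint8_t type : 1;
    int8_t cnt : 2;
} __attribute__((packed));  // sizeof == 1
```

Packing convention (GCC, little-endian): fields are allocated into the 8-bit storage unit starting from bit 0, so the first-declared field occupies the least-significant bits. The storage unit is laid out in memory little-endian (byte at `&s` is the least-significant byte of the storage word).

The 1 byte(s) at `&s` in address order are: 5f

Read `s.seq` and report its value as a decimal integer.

15

[0]=0x5f (little-endian) → word 0x5f
id [0+:1] = (word>>0) & 0x1 = 1
seq [1+:4] = (word>>1) & 0xf = 15  ←
type [5+:1] = (word>>5) & 0x1 = 0
cnt [6+:2] = (word>>6) & 0x3 = 1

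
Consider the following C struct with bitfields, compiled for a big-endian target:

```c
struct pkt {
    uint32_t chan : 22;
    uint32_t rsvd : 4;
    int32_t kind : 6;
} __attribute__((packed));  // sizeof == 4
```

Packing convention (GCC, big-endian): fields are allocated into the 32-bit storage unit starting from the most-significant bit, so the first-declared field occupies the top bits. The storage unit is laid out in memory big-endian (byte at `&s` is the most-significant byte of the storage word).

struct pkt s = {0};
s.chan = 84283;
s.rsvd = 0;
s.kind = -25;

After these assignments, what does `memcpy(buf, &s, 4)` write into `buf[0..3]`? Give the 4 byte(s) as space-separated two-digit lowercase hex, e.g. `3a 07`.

chan:22 = 84283 → 0x1493b << 10 → word 0x0524ec00
rsvd:4 = 0 → 0x0 << 6 → word 0x0524ec00
kind:6 = -25 → 0x27 << 0 → word 0x0524ec27
word = 0x0524ec27 → big-endian bytes:
  [0]=0x05  [1]=0x24  [2]=0xec  [3]=0x27

05 24 ec 27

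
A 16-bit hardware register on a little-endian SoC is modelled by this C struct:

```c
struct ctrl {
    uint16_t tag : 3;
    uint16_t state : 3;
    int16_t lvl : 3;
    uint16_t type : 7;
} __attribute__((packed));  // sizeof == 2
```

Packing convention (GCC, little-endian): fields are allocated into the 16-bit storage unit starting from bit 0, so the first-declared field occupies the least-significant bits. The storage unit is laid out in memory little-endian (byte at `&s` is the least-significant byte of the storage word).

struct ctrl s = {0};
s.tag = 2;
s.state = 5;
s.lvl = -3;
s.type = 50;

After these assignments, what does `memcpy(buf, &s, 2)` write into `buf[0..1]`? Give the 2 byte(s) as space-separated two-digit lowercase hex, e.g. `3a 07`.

6a 65

tag:3 = 2 → 0x2 << 0 → word 0x0002
state:3 = 5 → 0x5 << 3 → word 0x002a
lvl:3 = -3 → 0x5 << 6 → word 0x016a
type:7 = 50 → 0x32 << 9 → word 0x656a
word = 0x656a → little-endian bytes:
  [0]=0x6a  [1]=0x65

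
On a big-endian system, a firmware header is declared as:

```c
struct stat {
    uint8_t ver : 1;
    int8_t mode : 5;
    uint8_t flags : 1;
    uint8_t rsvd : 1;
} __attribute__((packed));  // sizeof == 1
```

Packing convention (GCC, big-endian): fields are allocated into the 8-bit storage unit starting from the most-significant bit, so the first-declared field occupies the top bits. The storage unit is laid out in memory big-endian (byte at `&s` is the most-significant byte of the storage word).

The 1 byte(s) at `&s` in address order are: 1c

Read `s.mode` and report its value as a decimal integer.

7

[0]=0x1c (big-endian) → word 0x1c
ver:1 @ bit 7 → (0x1c>>7)&0x1 = 0x0
mode:5 @ bit 2 → (0x1c>>2)&0x1f = 0x7  ←
flags:1 @ bit 1 → (0x1c>>1)&0x1 = 0x0
rsvd:1 @ bit 0 → (0x1c>>0)&0x1 = 0x0
mode signed 5b, MSB=0: value = 7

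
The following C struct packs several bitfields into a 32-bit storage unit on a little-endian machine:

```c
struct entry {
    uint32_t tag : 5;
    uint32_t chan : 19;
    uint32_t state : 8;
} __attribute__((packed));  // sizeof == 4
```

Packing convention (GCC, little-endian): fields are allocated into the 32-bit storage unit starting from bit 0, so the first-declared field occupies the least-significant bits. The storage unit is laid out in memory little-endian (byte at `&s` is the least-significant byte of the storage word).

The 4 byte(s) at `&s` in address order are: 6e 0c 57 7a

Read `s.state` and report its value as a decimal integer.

[0]=0x6e [1]=0x0c [2]=0x57 [3]=0x7a (little-endian) → word 0x7a570c6e
tag [0+:5] = (word>>0) & 0x1f = 14
chan [5+:19] = (word>>5) & 0x7ffff = 178275
state [24+:8] = (word>>24) & 0xff = 122  ←

122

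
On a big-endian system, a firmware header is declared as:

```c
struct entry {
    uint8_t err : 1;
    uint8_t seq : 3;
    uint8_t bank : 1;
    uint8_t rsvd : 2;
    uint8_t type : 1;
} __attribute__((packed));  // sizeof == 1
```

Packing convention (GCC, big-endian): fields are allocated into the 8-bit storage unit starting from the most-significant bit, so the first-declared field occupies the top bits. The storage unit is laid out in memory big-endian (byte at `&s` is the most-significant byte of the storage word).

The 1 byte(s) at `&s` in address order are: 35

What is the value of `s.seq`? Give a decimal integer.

[0]=0x35 (big-endian) → word 0x35
err [7+:1] = (word>>7) & 0x1 = 0
seq [4+:3] = (word>>4) & 0x7 = 3  ←
bank [3+:1] = (word>>3) & 0x1 = 0
rsvd [1+:2] = (word>>1) & 0x3 = 2
type [0+:1] = (word>>0) & 0x1 = 1

3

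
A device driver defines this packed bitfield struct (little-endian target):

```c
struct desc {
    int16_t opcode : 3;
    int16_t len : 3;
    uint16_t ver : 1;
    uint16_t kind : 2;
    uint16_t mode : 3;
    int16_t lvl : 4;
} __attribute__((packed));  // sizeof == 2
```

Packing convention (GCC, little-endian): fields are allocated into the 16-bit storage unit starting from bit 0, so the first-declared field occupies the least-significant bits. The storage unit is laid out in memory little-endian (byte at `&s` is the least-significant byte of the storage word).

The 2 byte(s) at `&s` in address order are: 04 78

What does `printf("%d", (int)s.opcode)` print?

[0]=0x04 [1]=0x78 (little-endian) → word 0x7804
opcode [0+:3] = (word>>0) & 0x7 = 4  ←
len [3+:3] = (word>>3) & 0x7 = 0
ver [6+:1] = (word>>6) & 0x1 = 0
kind [7+:2] = (word>>7) & 0x3 = 0
mode [9+:3] = (word>>9) & 0x7 = 4
lvl [12+:4] = (word>>12) & 0xf = 7
opcode signed 3b, MSB=1: 4 - 8 = -4

-4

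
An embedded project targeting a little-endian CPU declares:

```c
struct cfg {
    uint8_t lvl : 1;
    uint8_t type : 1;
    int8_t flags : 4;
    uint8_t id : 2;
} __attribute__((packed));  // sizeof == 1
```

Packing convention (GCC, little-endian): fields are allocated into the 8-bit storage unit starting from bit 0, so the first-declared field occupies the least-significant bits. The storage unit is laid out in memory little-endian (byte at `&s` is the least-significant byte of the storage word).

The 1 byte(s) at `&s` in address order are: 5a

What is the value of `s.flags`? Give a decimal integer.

[0]=0x5a (little-endian) → word 0x5a
lvl [0+:1] = (word>>0) & 0x1 = 0
type [1+:1] = (word>>1) & 0x1 = 1
flags [2+:4] = (word>>2) & 0xf = 6  ←
id [6+:2] = (word>>6) & 0x3 = 1
flags signed 4b, MSB=0: value = 6

6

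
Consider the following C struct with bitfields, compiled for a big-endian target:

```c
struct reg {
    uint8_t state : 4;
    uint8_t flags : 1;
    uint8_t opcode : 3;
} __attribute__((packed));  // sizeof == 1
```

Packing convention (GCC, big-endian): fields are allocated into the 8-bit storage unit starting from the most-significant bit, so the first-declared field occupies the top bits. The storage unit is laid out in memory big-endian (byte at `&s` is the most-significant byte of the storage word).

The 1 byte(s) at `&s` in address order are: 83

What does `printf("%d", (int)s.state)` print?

[0]=0x83 (big-endian) → word 0x83
state [4+:4] = (word>>4) & 0xf = 8  ←
flags [3+:1] = (word>>3) & 0x1 = 0
opcode [0+:3] = (word>>0) & 0x7 = 3

8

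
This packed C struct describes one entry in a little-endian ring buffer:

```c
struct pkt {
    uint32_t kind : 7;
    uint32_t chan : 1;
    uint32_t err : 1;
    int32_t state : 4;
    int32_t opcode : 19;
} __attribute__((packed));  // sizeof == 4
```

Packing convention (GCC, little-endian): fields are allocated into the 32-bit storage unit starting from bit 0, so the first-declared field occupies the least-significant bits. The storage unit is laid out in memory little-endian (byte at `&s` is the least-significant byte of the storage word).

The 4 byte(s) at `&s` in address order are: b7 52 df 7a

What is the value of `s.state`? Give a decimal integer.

[0]=0xb7 [1]=0x52 [2]=0xdf [3]=0x7a (little-endian) → word 0x7adf52b7
kind [0+:7] = (word>>0) & 0x7f = 55
chan [7+:1] = (word>>7) & 0x1 = 1
err [8+:1] = (word>>8) & 0x1 = 0
state [9+:4] = (word>>9) & 0xf = 9  ←
opcode [13+:19] = (word>>13) & 0x7ffff = 251642
state signed 4b, MSB=1: 9 - 16 = -7

-7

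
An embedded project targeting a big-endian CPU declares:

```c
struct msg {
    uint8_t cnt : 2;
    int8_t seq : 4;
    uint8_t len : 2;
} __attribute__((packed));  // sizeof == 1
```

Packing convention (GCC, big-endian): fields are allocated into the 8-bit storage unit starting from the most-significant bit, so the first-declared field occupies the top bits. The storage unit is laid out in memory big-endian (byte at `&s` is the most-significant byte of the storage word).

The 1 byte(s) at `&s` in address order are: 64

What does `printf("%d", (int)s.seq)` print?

-7

[0]=0x64 (big-endian) → word 0x64
cnt:2 @ bit 6 → (0x64>>6)&0x3 = 0x1
seq:4 @ bit 2 → (0x64>>2)&0xf = 0x9  ←
len:2 @ bit 0 → (0x64>>0)&0x3 = 0x0
seq signed 4b, MSB=1: 9 - 16 = -7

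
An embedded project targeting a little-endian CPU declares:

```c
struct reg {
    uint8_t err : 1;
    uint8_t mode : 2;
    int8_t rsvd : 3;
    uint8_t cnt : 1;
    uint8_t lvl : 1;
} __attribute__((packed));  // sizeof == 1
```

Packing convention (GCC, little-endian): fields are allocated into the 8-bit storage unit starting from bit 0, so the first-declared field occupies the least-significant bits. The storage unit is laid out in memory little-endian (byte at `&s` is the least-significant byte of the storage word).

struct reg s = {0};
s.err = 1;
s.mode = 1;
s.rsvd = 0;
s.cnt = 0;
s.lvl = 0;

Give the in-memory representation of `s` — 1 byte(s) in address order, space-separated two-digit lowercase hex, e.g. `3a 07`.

err (1b) val=1 bits=0x1 at bit 0: 0x01
mode (2b) val=1 bits=0x1 at bit 1: 0x03
rsvd (3b) val=0 bits=0x0 at bit 3: 0x03
cnt (1b) val=0 bits=0x0 at bit 6: 0x03
lvl (1b) val=0 bits=0x0 at bit 7: 0x03
word = 0x03 → little-endian bytes:
  [0]=0x03

03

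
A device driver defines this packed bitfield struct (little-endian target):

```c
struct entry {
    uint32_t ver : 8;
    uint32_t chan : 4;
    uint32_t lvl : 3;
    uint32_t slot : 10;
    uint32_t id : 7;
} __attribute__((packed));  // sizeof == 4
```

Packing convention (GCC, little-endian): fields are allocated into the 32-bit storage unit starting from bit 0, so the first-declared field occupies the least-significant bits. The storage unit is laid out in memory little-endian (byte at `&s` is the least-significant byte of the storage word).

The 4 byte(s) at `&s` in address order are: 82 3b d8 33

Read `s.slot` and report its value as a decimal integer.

[0]=0x82 [1]=0x3b [2]=0xd8 [3]=0x33 (little-endian) → word 0x33d83b82
ver:8 @ bit 0 → (0x33d83b82>>0)&0xff = 0x82
chan:4 @ bit 8 → (0x33d83b82>>8)&0xf = 0xb
lvl:3 @ bit 12 → (0x33d83b82>>12)&0x7 = 0x3
slot:10 @ bit 15 → (0x33d83b82>>15)&0x3ff = 0x3b0  ←
id:7 @ bit 25 → (0x33d83b82>>25)&0x7f = 0x19

944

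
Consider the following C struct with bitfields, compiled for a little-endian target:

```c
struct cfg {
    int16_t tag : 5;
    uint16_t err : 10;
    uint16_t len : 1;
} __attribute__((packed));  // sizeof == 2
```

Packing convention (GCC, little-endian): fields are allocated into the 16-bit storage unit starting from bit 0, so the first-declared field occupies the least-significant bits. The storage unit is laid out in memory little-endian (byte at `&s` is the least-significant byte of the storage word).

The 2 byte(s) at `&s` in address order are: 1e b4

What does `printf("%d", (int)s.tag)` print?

-2

[0]=0x1e [1]=0xb4 (little-endian) → word 0xb41e
tag:5 @ bit 0 → (0xb41e>>0)&0x1f = 0x1e  ←
err:10 @ bit 5 → (0xb41e>>5)&0x3ff = 0x1a0
len:1 @ bit 15 → (0xb41e>>15)&0x1 = 0x1
tag signed 5b, MSB=1: 30 - 32 = -2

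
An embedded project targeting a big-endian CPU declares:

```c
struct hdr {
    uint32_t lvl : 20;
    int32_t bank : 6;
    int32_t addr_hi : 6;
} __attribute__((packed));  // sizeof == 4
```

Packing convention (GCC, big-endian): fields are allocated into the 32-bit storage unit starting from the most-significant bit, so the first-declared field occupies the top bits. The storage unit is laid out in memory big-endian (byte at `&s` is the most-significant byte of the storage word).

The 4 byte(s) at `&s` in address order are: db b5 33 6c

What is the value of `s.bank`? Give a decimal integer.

[0]=0xdb [1]=0xb5 [2]=0x33 [3]=0x6c (big-endian) → word 0xdbb5336c
lvl:20 @ bit 12 → (0xdbb5336c>>12)&0xfffff = 0xdbb53
bank:6 @ bit 6 → (0xdbb5336c>>6)&0x3f = 0xd  ←
addr_hi:6 @ bit 0 → (0xdbb5336c>>0)&0x3f = 0x2c
bank signed 6b, MSB=0: value = 13

13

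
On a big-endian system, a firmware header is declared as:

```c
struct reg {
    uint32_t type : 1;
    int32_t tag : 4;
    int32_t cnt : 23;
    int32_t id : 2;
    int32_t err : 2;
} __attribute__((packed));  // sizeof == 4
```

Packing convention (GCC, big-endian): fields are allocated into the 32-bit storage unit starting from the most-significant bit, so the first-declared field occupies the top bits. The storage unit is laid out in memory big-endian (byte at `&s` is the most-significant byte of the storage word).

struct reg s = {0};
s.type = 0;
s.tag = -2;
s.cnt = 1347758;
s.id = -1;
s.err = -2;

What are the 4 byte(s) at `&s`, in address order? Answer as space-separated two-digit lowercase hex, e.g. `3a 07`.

[31+:1] type=0 & 0x1 = 0x0; word=0x00000000
[27+:4] tag=-2 & 0xf = 0xe; word=0x70000000
[4+:23] cnt=1347758 & 0x7fffff = 0x1490ae; word=0x71490ae0
[2+:2] id=-1 & 0x3 = 0x3; word=0x71490aec
[0+:2] err=-2 & 0x3 = 0x2; word=0x71490aee
word = 0x71490aee → big-endian bytes:
  [0]=0x71  [1]=0x49  [2]=0x0a  [3]=0xee

71 49 0a ee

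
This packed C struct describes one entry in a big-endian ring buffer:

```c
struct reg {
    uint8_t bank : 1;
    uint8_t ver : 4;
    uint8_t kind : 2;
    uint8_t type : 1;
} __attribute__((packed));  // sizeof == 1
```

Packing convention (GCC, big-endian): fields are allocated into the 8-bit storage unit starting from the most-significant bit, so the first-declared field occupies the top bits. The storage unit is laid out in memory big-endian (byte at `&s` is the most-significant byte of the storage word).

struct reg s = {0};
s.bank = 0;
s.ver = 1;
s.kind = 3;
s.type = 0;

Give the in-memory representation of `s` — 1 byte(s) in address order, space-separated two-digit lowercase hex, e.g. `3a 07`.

bank:1 = 0 → 0x0 << 7 → word 0x00
ver:4 = 1 → 0x1 << 3 → word 0x08
kind:2 = 3 → 0x3 << 1 → word 0x0e
type:1 = 0 → 0x0 << 0 → word 0x0e
word = 0x0e → big-endian bytes:
  [0]=0x0e

0e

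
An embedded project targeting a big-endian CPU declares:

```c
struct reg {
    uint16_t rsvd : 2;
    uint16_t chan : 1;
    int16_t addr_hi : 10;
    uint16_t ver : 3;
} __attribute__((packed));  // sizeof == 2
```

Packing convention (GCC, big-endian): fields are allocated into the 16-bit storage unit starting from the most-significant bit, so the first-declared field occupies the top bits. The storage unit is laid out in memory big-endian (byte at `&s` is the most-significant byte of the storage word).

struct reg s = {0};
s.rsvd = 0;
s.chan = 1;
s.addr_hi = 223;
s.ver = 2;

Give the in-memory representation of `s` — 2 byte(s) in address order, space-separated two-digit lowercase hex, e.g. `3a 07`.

[14+:2] rsvd=0 & 0x3 = 0x0; word=0x0000
[13+:1] chan=1 & 0x1 = 0x1; word=0x2000
[3+:10] addr_hi=223 & 0x3ff = 0xdf; word=0x26f8
[0+:3] ver=2 & 0x7 = 0x2; word=0x26fa
word = 0x26fa → big-endian bytes:
  [0]=0x26  [1]=0xfa

26 fa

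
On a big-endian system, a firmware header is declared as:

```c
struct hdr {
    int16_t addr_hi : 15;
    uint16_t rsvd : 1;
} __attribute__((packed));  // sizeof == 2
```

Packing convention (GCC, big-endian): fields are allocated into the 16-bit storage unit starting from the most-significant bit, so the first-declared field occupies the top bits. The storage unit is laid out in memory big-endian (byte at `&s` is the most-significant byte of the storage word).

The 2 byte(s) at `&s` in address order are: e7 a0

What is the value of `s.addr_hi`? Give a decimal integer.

-3120

[0]=0xe7 [1]=0xa0 (big-endian) → word 0xe7a0
addr_hi [1+:15] = (word>>1) & 0x7fff = 29648  ←
rsvd [0+:1] = (word>>0) & 0x1 = 0
addr_hi signed 15b, MSB=1: 29648 - 32768 = -3120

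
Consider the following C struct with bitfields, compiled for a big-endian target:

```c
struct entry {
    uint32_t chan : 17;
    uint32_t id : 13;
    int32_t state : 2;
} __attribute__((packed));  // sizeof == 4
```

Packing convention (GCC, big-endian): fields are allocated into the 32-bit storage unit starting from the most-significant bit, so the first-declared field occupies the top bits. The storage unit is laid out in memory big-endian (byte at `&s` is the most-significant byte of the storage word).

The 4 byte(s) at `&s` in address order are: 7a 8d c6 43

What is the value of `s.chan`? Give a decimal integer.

62747

[0]=0x7a [1]=0x8d [2]=0xc6 [3]=0x43 (big-endian) → word 0x7a8dc643
chan [15+:17] = (word>>15) & 0x1ffff = 62747  ←
id [2+:13] = (word>>2) & 0x1fff = 4496
state [0+:2] = (word>>0) & 0x3 = 3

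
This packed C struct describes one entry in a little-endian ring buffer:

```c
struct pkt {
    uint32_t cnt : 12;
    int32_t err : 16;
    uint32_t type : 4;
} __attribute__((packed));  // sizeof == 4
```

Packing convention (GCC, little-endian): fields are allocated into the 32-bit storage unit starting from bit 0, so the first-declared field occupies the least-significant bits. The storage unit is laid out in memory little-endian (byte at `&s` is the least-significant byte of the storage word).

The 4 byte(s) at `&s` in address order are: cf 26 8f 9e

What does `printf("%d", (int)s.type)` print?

9

[0]=0xcf [1]=0x26 [2]=0x8f [3]=0x9e (little-endian) → word 0x9e8f26cf
cnt [0+:12] = (word>>0) & 0xfff = 1743
err [12+:16] = (word>>12) & 0xffff = 59634
type [28+:4] = (word>>28) & 0xf = 9  ←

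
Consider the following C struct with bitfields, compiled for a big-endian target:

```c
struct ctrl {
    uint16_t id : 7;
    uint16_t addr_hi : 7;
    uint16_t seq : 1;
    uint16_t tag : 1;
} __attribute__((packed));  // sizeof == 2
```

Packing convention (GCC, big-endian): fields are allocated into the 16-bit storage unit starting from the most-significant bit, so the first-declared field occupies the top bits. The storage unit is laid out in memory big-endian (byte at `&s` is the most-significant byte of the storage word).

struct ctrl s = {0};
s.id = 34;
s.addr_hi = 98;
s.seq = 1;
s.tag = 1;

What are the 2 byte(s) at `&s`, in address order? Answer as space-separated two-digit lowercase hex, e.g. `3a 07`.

45 8b

[9+:7] id=34 & 0x7f = 0x22; word=0x4400
[2+:7] addr_hi=98 & 0x7f = 0x62; word=0x4588
[1+:1] seq=1 & 0x1 = 0x1; word=0x458a
[0+:1] tag=1 & 0x1 = 0x1; word=0x458b
word = 0x458b → big-endian bytes:
  [0]=0x45  [1]=0x8b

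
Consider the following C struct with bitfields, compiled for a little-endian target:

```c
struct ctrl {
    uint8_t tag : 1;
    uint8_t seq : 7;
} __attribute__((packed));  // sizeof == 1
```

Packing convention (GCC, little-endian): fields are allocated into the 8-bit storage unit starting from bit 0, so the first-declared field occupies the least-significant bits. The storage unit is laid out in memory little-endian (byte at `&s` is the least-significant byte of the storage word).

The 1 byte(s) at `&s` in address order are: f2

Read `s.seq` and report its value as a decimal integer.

121

[0]=0xf2 (little-endian) → word 0xf2
tag [0+:1] = (word>>0) & 0x1 = 0
seq [1+:7] = (word>>1) & 0x7f = 121  ←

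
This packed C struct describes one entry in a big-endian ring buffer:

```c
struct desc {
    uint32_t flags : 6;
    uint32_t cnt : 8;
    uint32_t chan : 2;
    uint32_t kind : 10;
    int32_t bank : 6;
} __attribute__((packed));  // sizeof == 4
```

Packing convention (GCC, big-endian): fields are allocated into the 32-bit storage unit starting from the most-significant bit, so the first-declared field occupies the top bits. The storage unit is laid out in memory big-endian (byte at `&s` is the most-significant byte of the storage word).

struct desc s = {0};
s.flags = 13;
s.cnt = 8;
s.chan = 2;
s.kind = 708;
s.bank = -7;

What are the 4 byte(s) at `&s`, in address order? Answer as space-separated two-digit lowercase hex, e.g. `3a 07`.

[26+:6] flags=13 & 0x3f = 0xd; word=0x34000000
[18+:8] cnt=8 & 0xff = 0x8; word=0x34200000
[16+:2] chan=2 & 0x3 = 0x2; word=0x34220000
[6+:10] kind=708 & 0x3ff = 0x2c4; word=0x3422b100
[0+:6] bank=-7 & 0x3f = 0x39; word=0x3422b139
word = 0x3422b139 → big-endian bytes:
  [0]=0x34  [1]=0x22  [2]=0xb1  [3]=0x39

34 22 b1 39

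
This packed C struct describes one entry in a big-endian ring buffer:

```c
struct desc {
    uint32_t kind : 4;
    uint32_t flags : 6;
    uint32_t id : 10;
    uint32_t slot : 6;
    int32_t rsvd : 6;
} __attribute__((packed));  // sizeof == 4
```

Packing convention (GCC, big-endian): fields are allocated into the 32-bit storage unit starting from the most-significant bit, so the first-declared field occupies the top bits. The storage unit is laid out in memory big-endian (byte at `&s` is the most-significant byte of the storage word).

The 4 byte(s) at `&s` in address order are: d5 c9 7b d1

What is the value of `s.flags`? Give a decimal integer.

23

[0]=0xd5 [1]=0xc9 [2]=0x7b [3]=0xd1 (big-endian) → word 0xd5c97bd1
kind [28+:4] = (word>>28) & 0xf = 13
flags [22+:6] = (word>>22) & 0x3f = 23  ←
id [12+:10] = (word>>12) & 0x3ff = 151
slot [6+:6] = (word>>6) & 0x3f = 47
rsvd [0+:6] = (word>>0) & 0x3f = 17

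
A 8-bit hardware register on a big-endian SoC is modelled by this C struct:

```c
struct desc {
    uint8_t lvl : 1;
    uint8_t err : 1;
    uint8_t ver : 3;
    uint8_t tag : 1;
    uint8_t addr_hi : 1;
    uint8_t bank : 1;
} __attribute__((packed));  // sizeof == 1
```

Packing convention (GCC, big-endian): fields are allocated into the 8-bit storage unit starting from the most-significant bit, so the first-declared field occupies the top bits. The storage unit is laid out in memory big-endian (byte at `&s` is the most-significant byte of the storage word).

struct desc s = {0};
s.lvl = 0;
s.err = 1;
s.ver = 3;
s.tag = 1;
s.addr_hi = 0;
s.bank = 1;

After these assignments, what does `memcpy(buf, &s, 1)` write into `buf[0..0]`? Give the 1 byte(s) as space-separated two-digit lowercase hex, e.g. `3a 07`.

lvl (1b) val=0 bits=0x0 at bit 7: 0x00
err (1b) val=1 bits=0x1 at bit 6: 0x40
ver (3b) val=3 bits=0x3 at bit 3: 0x58
tag (1b) val=1 bits=0x1 at bit 2: 0x5c
addr_hi (1b) val=0 bits=0x0 at bit 1: 0x5c
bank (1b) val=1 bits=0x1 at bit 0: 0x5d
word = 0x5d → big-endian bytes:
  [0]=0x5d

5d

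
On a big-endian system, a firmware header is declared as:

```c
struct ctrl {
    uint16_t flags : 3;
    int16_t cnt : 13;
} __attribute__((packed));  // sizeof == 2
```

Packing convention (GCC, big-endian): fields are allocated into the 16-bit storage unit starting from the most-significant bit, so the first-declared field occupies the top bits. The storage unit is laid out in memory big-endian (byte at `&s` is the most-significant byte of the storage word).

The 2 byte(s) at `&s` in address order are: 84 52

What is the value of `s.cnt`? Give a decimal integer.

[0]=0x84 [1]=0x52 (big-endian) → word 0x8452
flags [13+:3] = (word>>13) & 0x7 = 4
cnt [0+:13] = (word>>0) & 0x1fff = 1106  ←
cnt signed 13b, MSB=0: value = 1106

1106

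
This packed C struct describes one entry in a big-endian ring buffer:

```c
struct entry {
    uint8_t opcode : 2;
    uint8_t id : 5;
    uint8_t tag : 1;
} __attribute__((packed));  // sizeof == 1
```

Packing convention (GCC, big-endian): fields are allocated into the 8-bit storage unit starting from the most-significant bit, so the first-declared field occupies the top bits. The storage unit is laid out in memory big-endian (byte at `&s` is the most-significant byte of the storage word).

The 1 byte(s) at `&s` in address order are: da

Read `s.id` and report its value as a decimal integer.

[0]=0xda (big-endian) → word 0xda
opcode [6+:2] = (word>>6) & 0x3 = 3
id [1+:5] = (word>>1) & 0x1f = 13  ←
tag [0+:1] = (word>>0) & 0x1 = 0

13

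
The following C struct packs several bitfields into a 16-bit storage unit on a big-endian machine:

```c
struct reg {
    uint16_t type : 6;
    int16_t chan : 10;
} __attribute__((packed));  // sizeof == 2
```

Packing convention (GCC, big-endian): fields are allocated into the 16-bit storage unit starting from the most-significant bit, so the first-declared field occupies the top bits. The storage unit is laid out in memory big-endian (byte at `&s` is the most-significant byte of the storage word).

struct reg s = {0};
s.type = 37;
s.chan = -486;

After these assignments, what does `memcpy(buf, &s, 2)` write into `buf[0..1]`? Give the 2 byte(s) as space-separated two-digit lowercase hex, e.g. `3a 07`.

[10+:6] type=37 & 0x3f = 0x25; word=0x9400
[0+:10] chan=-486 & 0x3ff = 0x21a; word=0x961a
word = 0x961a → big-endian bytes:
  [0]=0x96  [1]=0x1a

96 1a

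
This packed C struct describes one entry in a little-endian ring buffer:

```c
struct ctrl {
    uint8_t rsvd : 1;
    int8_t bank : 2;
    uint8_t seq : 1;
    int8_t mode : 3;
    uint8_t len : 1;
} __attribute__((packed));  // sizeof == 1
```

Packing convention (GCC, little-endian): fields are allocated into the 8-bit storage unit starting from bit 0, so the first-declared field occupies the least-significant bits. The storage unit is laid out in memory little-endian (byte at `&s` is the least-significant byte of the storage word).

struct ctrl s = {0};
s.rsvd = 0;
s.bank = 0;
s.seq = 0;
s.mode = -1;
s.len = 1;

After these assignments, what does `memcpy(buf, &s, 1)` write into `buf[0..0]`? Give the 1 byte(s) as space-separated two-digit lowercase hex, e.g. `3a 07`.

rsvd (1b) val=0 bits=0x0 at bit 0: 0x00
bank (2b) val=0 bits=0x0 at bit 1: 0x00
seq (1b) val=0 bits=0x0 at bit 3: 0x00
mode (3b) val=-1 bits=0x7 at bit 4: 0x70
len (1b) val=1 bits=0x1 at bit 7: 0xf0
word = 0xf0 → little-endian bytes:
  [0]=0xf0

f0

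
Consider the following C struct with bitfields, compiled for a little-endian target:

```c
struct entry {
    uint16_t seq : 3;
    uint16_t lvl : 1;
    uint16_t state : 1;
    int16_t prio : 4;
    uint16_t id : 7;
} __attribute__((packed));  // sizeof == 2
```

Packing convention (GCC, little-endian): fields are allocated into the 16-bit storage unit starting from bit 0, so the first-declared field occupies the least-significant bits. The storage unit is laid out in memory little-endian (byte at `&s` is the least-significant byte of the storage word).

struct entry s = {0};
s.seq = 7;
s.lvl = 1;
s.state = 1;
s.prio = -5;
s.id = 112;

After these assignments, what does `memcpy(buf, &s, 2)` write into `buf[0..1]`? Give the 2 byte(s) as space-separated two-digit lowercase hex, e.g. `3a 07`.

7f e1

seq (3b) val=7 bits=0x7 at bit 0: 0x0007
lvl (1b) val=1 bits=0x1 at bit 3: 0x000f
state (1b) val=1 bits=0x1 at bit 4: 0x001f
prio (4b) val=-5 bits=0xb at bit 5: 0x017f
id (7b) val=112 bits=0x70 at bit 9: 0xe17f
word = 0xe17f → little-endian bytes:
  [0]=0x7f  [1]=0xe1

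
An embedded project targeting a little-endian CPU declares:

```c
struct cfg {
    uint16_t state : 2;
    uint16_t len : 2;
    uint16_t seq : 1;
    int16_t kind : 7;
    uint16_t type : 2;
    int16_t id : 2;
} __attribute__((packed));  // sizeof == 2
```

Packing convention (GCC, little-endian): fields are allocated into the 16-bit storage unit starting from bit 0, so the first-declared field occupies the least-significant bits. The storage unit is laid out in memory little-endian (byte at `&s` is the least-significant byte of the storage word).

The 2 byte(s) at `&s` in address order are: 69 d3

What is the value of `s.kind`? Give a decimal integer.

27

[0]=0x69 [1]=0xd3 (little-endian) → word 0xd369
state [0+:2] = (word>>0) & 0x3 = 1
len [2+:2] = (word>>2) & 0x3 = 2
seq [4+:1] = (word>>4) & 0x1 = 0
kind [5+:7] = (word>>5) & 0x7f = 27  ←
type [12+:2] = (word>>12) & 0x3 = 1
id [14+:2] = (word>>14) & 0x3 = 3
kind signed 7b, MSB=0: value = 27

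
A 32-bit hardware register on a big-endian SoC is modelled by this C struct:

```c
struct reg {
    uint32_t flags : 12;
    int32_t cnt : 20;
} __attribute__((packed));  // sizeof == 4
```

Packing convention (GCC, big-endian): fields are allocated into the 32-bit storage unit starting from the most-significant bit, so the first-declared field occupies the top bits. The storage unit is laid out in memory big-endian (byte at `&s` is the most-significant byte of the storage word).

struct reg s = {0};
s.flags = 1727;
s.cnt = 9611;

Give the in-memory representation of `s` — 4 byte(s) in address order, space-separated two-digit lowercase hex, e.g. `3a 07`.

flags (12b) val=1727 bits=0x6bf at bit 20: 0x6bf00000
cnt (20b) val=9611 bits=0x258b at bit 0: 0x6bf0258b
word = 0x6bf0258b → big-endian bytes:
  [0]=0x6b  [1]=0xf0  [2]=0x25  [3]=0x8b

6b f0 25 8b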